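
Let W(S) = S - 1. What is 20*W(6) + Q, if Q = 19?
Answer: 119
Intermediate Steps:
W(S) = -1 + S
20*W(6) + Q = 20*(-1 + 6) + 19 = 20*5 + 19 = 100 + 19 = 119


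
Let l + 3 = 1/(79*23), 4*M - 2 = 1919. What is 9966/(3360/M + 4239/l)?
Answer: -3161773900/446145431 ≈ -7.0869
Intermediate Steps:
M = 1921/4 (M = 1/2 + (1/4)*1919 = 1/2 + 1919/4 = 1921/4 ≈ 480.25)
l = -5450/1817 (l = -3 + 1/(79*23) = -3 + 1/1817 = -5450/1817 ≈ -2.9995)
9966/(3360/M + 4239/l) = 9966/(3360/(1921/4) + 4239/(-5450/1817)) = 9966/(3360*(4/1921) + 4239*(-1817/5450)) = 9966/(13440/1921 - 7702263/5450) = 9966/(-14722799223/10469450) = 9966*(-10469450/14722799223) = -3161773900/446145431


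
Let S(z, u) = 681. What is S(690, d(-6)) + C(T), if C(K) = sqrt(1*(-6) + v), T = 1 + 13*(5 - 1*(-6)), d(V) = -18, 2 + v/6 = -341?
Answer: 681 + 4*I*sqrt(129) ≈ 681.0 + 45.431*I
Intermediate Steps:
v = -2058 (v = -12 + 6*(-341) = -12 - 2046 = -2058)
T = 144 (T = 1 + 13*(5 + 6) = 1 + 13*11 = 1 + 143 = 144)
C(K) = 4*I*sqrt(129) (C(K) = sqrt(1*(-6) - 2058) = sqrt(-6 - 2058) = sqrt(-2064) = 4*I*sqrt(129))
S(690, d(-6)) + C(T) = 681 + 4*I*sqrt(129)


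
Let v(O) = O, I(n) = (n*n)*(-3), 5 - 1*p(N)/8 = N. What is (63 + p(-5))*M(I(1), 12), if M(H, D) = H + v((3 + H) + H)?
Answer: -858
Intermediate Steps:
p(N) = 40 - 8*N
I(n) = -3*n² (I(n) = n²*(-3) = -3*n²)
M(H, D) = 3 + 3*H (M(H, D) = H + ((3 + H) + H) = H + (3 + 2*H) = 3 + 3*H)
(63 + p(-5))*M(I(1), 12) = (63 + (40 - 8*(-5)))*(3 + 3*(-3*1²)) = (63 + (40 + 40))*(3 + 3*(-3*1)) = (63 + 80)*(3 + 3*(-3)) = 143*(3 - 9) = 143*(-6) = -858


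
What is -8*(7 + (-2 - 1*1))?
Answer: -32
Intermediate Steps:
-8*(7 + (-2 - 1*1)) = -8*(7 + (-2 - 1)) = -8*(7 - 3) = -8*4 = -32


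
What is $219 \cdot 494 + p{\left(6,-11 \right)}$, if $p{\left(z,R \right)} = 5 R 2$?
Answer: $108076$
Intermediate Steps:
$p{\left(z,R \right)} = 10 R$
$219 \cdot 494 + p{\left(6,-11 \right)} = 219 \cdot 494 + 10 \left(-11\right) = 108186 - 110 = 108076$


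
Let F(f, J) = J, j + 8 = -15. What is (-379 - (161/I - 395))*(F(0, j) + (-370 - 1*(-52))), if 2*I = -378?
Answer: -155155/27 ≈ -5746.5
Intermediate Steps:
j = -23 (j = -8 - 15 = -23)
I = -189 (I = (1/2)*(-378) = -189)
(-379 - (161/I - 395))*(F(0, j) + (-370 - 1*(-52))) = (-379 - (161/(-189) - 395))*(-23 + (-370 - 1*(-52))) = (-379 - (161*(-1/189) - 395))*(-23 + (-370 + 52)) = (-379 - (-23/27 - 395))*(-23 - 318) = (-379 - 1*(-10688/27))*(-341) = (-379 + 10688/27)*(-341) = (455/27)*(-341) = -155155/27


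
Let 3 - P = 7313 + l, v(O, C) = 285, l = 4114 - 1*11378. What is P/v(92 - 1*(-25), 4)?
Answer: -46/285 ≈ -0.16140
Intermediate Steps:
l = -7264 (l = 4114 - 11378 = -7264)
P = -46 (P = 3 - (7313 - 7264) = 3 - 1*49 = 3 - 49 = -46)
P/v(92 - 1*(-25), 4) = -46/285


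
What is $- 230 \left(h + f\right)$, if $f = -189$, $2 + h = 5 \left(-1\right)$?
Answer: $45080$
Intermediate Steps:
$h = -7$ ($h = -2 + 5 \left(-1\right) = -2 - 5 = -7$)
$- 230 \left(h + f\right) = - 230 \left(-7 - 189\right) = \left(-230\right) \left(-196\right) = 45080$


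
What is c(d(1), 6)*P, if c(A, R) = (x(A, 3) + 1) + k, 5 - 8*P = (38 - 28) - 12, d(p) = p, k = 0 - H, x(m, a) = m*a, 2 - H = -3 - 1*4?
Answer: -35/8 ≈ -4.3750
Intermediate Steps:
H = 9 (H = 2 - (-3 - 1*4) = 2 - (-3 - 4) = 2 - 1*(-7) = 2 + 7 = 9)
x(m, a) = a*m
k = -9 (k = 0 - 1*9 = 0 - 9 = -9)
P = 7/8 (P = 5/8 - ((38 - 28) - 12)/8 = 5/8 - (10 - 12)/8 = 5/8 - ⅛*(-2) = 5/8 + ¼ = 7/8 ≈ 0.87500)
c(A, R) = -8 + 3*A (c(A, R) = (3*A + 1) - 9 = (1 + 3*A) - 9 = -8 + 3*A)
c(d(1), 6)*P = (-8 + 3*1)*(7/8) = (-8 + 3)*(7/8) = -5*7/8 = -35/8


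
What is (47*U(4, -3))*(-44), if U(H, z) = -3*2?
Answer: 12408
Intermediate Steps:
U(H, z) = -6
(47*U(4, -3))*(-44) = (47*(-6))*(-44) = -282*(-44) = 12408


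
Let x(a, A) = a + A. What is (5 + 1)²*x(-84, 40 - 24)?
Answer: -2448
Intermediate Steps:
x(a, A) = A + a
(5 + 1)²*x(-84, 40 - 24) = (5 + 1)²*((40 - 24) - 84) = 6²*(16 - 84) = 36*(-68) = -2448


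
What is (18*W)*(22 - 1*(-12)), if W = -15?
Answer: -9180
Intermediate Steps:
(18*W)*(22 - 1*(-12)) = (18*(-15))*(22 - 1*(-12)) = -270*(22 + 12) = -270*34 = -9180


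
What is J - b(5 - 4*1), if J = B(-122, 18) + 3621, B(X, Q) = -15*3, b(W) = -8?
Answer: 3584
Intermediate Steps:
B(X, Q) = -45
J = 3576 (J = -45 + 3621 = 3576)
J - b(5 - 4*1) = 3576 - 1*(-8) = 3576 + 8 = 3584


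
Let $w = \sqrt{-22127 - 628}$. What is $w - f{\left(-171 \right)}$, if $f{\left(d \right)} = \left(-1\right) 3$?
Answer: $3 + i \sqrt{22755} \approx 3.0 + 150.85 i$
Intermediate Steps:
$f{\left(d \right)} = -3$
$w = i \sqrt{22755}$ ($w = \sqrt{-22755} = i \sqrt{22755} \approx 150.85 i$)
$w - f{\left(-171 \right)} = i \sqrt{22755} - -3 = i \sqrt{22755} + 3 = 3 + i \sqrt{22755}$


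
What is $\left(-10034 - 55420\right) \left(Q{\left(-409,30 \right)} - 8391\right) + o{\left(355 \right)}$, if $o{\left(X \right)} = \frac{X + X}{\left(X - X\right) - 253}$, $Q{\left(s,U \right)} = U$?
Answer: $\frac{138457005472}{253} \approx 5.4726 \cdot 10^{8}$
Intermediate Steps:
$o{\left(X \right)} = - \frac{2 X}{253}$ ($o{\left(X \right)} = \frac{2 X}{0 - 253} = \frac{2 X}{-253} = 2 X \left(- \frac{1}{253}\right) = - \frac{2 X}{253}$)
$\left(-10034 - 55420\right) \left(Q{\left(-409,30 \right)} - 8391\right) + o{\left(355 \right)} = \left(-10034 - 55420\right) \left(30 - 8391\right) - \frac{710}{253} = \left(-65454\right) \left(-8361\right) - \frac{710}{253} = 547260894 - \frac{710}{253} = \frac{138457005472}{253}$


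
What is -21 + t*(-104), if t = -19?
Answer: 1955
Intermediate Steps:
-21 + t*(-104) = -21 - 19*(-104) = -21 + 1976 = 1955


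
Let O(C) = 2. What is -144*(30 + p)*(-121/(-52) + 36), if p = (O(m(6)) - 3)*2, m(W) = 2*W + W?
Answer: -2008944/13 ≈ -1.5453e+5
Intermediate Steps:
m(W) = 3*W
p = -2 (p = (2 - 3)*2 = -1*2 = -2)
-144*(30 + p)*(-121/(-52) + 36) = -144*(30 - 2)*(-121/(-52) + 36) = -4032*(-121*(-1/52) + 36) = -4032*(121/52 + 36) = -4032*1993/52 = -144*13951/13 = -2008944/13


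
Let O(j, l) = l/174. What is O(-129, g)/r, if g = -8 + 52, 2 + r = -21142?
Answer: -11/919764 ≈ -1.1960e-5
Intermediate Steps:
r = -21144 (r = -2 - 21142 = -21144)
g = 44
O(j, l) = l/174 (O(j, l) = l*(1/174) = l/174)
O(-129, g)/r = ((1/174)*44)/(-21144) = (22/87)*(-1/21144) = -11/919764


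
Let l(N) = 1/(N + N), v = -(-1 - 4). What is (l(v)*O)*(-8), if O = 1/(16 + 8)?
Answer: -1/30 ≈ -0.033333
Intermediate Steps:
v = 5 (v = -1*(-5) = 5)
l(N) = 1/(2*N)
O = 1/24 ≈ 0.041667
(l(v)*O)*(-8) = (((1/2)/5)*(1/24))*(-8) = (((1/2)*(1/5))*(1/24))*(-8) = ((1/10)*(1/24))*(-8) = (1/240)*(-8) = -1/30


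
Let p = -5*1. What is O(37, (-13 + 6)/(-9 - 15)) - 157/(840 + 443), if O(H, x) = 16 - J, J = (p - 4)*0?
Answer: 20371/1283 ≈ 15.878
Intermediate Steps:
p = -5
J = 0 (J = (-5 - 4)*0 = -9*0 = 0)
O(H, x) = 16 (O(H, x) = 16 - 1*0 = 16 + 0 = 16)
O(37, (-13 + 6)/(-9 - 15)) - 157/(840 + 443) = 16 - 157/(840 + 443) = 16 - 157/1283 = 20371/1283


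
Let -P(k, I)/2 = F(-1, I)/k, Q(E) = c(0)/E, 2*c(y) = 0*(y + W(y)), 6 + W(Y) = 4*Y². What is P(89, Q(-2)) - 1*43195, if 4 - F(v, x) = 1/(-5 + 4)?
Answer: -3844365/89 ≈ -43195.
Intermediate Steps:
F(v, x) = 5 (F(v, x) = 4 - 1/(-5 + 4) = 4 - 1/(-1) = 4 - 1*(-1) = 4 + 1 = 5)
W(Y) = -6 + 4*Y²
c(y) = 0 (c(y) = (0*(y + (-6 + 4*y²)))/2 = (0*(-6 + y + 4*y²))/2 = (½)*0 = 0)
Q(E) = 0 (Q(E) = 0/E = 0)
P(k, I) = -10/k
P(89, Q(-2)) - 1*43195 = -10/89 - 1*43195 = -10*1/89 - 43195 = -10/89 - 43195 = -3844365/89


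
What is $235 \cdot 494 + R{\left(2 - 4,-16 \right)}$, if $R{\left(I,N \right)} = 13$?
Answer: $116103$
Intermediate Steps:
$235 \cdot 494 + R{\left(2 - 4,-16 \right)} = 235 \cdot 494 + 13 = 116090 + 13 = 116103$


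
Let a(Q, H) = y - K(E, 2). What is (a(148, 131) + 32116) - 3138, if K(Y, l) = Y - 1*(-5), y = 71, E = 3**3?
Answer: 29017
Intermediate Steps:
E = 27
K(Y, l) = 5 + Y (K(Y, l) = Y + 5 = 5 + Y)
a(Q, H) = 39 (a(Q, H) = 71 - (5 + 27) = 71 - 1*32 = 71 - 32 = 39)
(a(148, 131) + 32116) - 3138 = (39 + 32116) - 3138 = 32155 - 3138 = 29017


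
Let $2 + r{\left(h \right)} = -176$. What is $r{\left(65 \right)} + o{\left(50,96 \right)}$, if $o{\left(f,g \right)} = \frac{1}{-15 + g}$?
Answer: $- \frac{14417}{81} \approx -177.99$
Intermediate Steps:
$r{\left(h \right)} = -178$ ($r{\left(h \right)} = -2 - 176 = -178$)
$r{\left(65 \right)} + o{\left(50,96 \right)} = -178 + \frac{1}{-15 + 96} = -178 + \frac{1}{81} = - \frac{14417}{81}$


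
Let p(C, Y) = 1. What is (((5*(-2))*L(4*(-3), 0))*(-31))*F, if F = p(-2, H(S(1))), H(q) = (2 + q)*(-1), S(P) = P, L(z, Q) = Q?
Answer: 0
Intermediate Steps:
H(q) = -2 - q
F = 1
(((5*(-2))*L(4*(-3), 0))*(-31))*F = (((5*(-2))*0)*(-31))*1 = (-10*0*(-31))*1 = (0*(-31))*1 = 0*1 = 0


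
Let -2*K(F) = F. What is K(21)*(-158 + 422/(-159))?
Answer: 89404/53 ≈ 1686.9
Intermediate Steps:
K(F) = -F/2
K(21)*(-158 + 422/(-159)) = (-½*21)*(-158 + 422/(-159)) = -21*(-158 + 422*(-1/159))/2 = -21*(-158 - 422/159)/2 = -21/2*(-25544/159) = 89404/53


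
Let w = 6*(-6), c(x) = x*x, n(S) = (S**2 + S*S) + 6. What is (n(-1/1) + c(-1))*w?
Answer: -324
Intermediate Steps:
n(S) = 6 + 2*S**2 (n(S) = (S**2 + S**2) + 6 = 2*S**2 + 6 = 6 + 2*S**2)
c(x) = x**2
w = -36
(n(-1/1) + c(-1))*w = ((6 + 2*(-1/1)**2) + (-1)**2)*(-36) = ((6 + 2*(-1*1)**2) + 1)*(-36) = ((6 + 2*(-1)**2) + 1)*(-36) = ((6 + 2*1) + 1)*(-36) = ((6 + 2) + 1)*(-36) = (8 + 1)*(-36) = 9*(-36) = -324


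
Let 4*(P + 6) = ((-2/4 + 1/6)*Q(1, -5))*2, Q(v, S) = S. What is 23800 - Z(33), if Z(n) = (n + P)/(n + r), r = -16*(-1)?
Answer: 6997033/294 ≈ 23799.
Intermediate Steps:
r = 16
P = -31/6 (P = -6 + (((-2/4 + 1/6)*(-5))*2)/4 = -6 + (((-2*1/4 + 1*(1/6))*(-5))*2)/4 = -6 + (((-1/2 + 1/6)*(-5))*2)/4 = -6 + (-1/3*(-5)*2)/4 = -6 + ((5/3)*2)/4 = -6 + (1/4)*(10/3) = -6 + 5/6 = -31/6 ≈ -5.1667)
Z(n) = (-31/6 + n)/(16 + n) (Z(n) = (n - 31/6)/(n + 16) = (-31/6 + n)/(16 + n))
23800 - Z(33) = 23800 - (-31/6 + 33)/(16 + 33) = 23800 - 167/(49*6) = 23800 - 1*167/294 = 23800 - 167/294 = 6997033/294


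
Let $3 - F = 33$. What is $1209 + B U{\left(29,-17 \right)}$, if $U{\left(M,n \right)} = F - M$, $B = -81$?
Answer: $5988$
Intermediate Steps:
$F = -30$ ($F = 3 - 33 = -30$)
$U{\left(M,n \right)} = -30 - M$
$1209 + B U{\left(29,-17 \right)} = 1209 - 81 \left(-30 - 29\right) = 1209 - -4779 = 1209 + 4779 = 5988$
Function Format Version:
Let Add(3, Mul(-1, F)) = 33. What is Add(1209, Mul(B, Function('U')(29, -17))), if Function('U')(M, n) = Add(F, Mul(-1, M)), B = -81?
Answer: 5988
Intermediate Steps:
F = -30 (F = Add(3, Mul(-1, 33)) = Add(3, -33) = -30)
Function('U')(M, n) = Add(-30, Mul(-1, M))
Add(1209, Mul(B, Function('U')(29, -17))) = Add(1209, Mul(-81, Add(-30, Mul(-1, 29)))) = Add(1209, Mul(-81, Add(-30, -29))) = Add(1209, Mul(-81, -59)) = Add(1209, 4779) = 5988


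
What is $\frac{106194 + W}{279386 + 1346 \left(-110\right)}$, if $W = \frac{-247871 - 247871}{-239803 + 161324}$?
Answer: $\frac{4167247334}{5153166577} \approx 0.80868$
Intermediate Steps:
$W = \frac{495742}{78479}$ ($W = - \frac{495742}{-78479} = \left(-495742\right) \left(- \frac{1}{78479}\right) = \frac{495742}{78479} \approx 6.3169$)
$\frac{106194 + W}{279386 + 1346 \left(-110\right)} = \frac{106194 + \frac{495742}{78479}}{279386 + 1346 \left(-110\right)} = \frac{8334494668}{78479 \left(279386 - 148060\right)} = \frac{8334494668}{78479 \cdot 131326} = \frac{8334494668}{78479} \cdot \frac{1}{131326} = \frac{4167247334}{5153166577}$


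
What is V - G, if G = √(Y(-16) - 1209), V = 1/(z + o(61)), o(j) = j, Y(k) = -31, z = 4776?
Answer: 1/4837 - 2*I*√310 ≈ 0.00020674 - 35.214*I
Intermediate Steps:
V = 1/4837 (V = 1/(4776 + 61) = 1/4837 ≈ 0.00020674)
G = 2*I*√310 (G = √(-31 - 1209) = √(-1240) = 2*I*√310 ≈ 35.214*I)
V - G = 1/4837 - 2*I*√310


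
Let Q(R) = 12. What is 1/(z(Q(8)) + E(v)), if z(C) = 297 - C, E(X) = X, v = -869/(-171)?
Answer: 171/49604 ≈ 0.0034473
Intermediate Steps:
v = 869/171 (v = -869*(-1/171) = 869/171 ≈ 5.0819)
1/(z(Q(8)) + E(v)) = 1/((297 - 1*12) + 869/171) = 1/((297 - 12) + 869/171) = 1/(285 + 869/171) = 1/(49604/171) = 171/49604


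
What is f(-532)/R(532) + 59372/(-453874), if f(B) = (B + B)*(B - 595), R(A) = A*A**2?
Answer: -80513617/655394056 ≈ -0.12285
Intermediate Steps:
R(A) = A**3
f(B) = 2*B*(-595 + B) (f(B) = (2*B)*(-595 + B) = 2*B*(-595 + B))
f(-532)/R(532) + 59372/(-453874) = (2*(-532)*(-595 - 532))/(532**3) + 59372/(-453874) = (2*(-532)*(-1127))/150568768 + 59372*(-1/453874) = 1199128*(1/150568768) - 29686/226937 = 23/2888 - 29686/226937 = -80513617/655394056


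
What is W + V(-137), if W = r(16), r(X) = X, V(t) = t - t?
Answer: 16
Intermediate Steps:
V(t) = 0
W = 16
W + V(-137) = 16 + 0 = 16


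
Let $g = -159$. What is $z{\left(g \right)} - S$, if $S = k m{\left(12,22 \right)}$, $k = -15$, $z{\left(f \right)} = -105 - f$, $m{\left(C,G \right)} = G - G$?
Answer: $54$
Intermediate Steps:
$m{\left(C,G \right)} = 0$
$S = 0$ ($S = \left(-15\right) 0 = 0$)
$z{\left(g \right)} - S = \left(-105 - -159\right) - 0 = \left(-105 + 159\right) + 0 = 54 + 0 = 54$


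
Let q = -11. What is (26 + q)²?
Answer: 225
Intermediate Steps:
(26 + q)² = (26 - 11)² = 15² = 225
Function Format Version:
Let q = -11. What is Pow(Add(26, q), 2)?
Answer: 225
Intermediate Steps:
Pow(Add(26, q), 2) = Pow(Add(26, -11), 2) = Pow(15, 2) = 225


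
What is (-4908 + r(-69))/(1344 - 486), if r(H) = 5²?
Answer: -4883/858 ≈ -5.6911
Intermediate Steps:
r(H) = 25
(-4908 + r(-69))/(1344 - 486) = (-4908 + 25)/(1344 - 486) = -4883/858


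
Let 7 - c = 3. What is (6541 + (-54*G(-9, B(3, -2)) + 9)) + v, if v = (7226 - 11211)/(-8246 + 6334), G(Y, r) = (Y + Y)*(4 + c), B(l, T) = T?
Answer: 27395297/1912 ≈ 14328.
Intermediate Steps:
c = 4 (c = 7 - 1*3 = 7 - 3 = 4)
G(Y, r) = 16*Y (G(Y, r) = (Y + Y)*(4 + 4) = (2*Y)*8 = 16*Y)
v = 3985/1912 (v = -3985/(-1912) = -3985*(-1/1912) = 3985/1912 ≈ 2.0842)
(6541 + (-54*G(-9, B(3, -2)) + 9)) + v = (6541 + (-864*(-9) + 9)) + 3985/1912 = (6541 + (-54*(-144) + 9)) + 3985/1912 = (6541 + (7776 + 9)) + 3985/1912 = (6541 + 7785) + 3985/1912 = 14326 + 3985/1912 = 27395297/1912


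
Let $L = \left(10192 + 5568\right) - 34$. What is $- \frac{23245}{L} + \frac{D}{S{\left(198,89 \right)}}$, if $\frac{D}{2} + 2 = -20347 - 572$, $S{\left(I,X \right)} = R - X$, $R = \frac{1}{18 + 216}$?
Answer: $\frac{153489629203}{327493950} \approx 468.68$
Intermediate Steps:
$R = \frac{1}{234} \approx 0.0042735$
$S{\left(I,X \right)} = \frac{1}{234} - X$
$D = -41842$ ($D = -4 + 2 \left(-20347 - 572\right) = -4 + 2 \left(-20919\right) = -4 - 41838 = -41842$)
$L = 15726$ ($L = 15760 - 34 = 15726$)
$- \frac{23245}{L} + \frac{D}{S{\left(198,89 \right)}} = - \frac{23245}{15726} - \frac{41842}{\frac{1}{234} - 89} = \left(-23245\right) \frac{1}{15726} - \frac{41842}{\frac{1}{234} - 89} = - \frac{23245}{15726} - \frac{41842}{- \frac{20825}{234}} = - \frac{23245}{15726} - - \frac{9791028}{20825} = - \frac{23245}{15726} + \frac{9791028}{20825} = \frac{153489629203}{327493950}$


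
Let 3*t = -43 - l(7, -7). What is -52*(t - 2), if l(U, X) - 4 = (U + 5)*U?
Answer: 7124/3 ≈ 2374.7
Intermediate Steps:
l(U, X) = 4 + U*(5 + U) (l(U, X) = 4 + (U + 5)*U = 4 + (5 + U)*U = 4 + U*(5 + U))
t = -131/3 (t = (-43 - (4 + 7² + 5*7))/3 = (-43 - (4 + 49 + 35))/3 = (-43 - 1*88)/3 = (-43 - 88)/3 = (⅓)*(-131) = -131/3 ≈ -43.667)
-52*(t - 2) = -52*(-131/3 - 2) = -52*(-137/3) = 7124/3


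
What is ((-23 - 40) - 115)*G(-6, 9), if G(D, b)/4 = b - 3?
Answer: -4272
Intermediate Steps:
G(D, b) = -12 + 4*b (G(D, b) = 4*(b - 3) = 4*(-3 + b) = -12 + 4*b)
((-23 - 40) - 115)*G(-6, 9) = ((-23 - 40) - 115)*(-12 + 4*9) = (-63 - 115)*(-12 + 36) = -178*24 = -4272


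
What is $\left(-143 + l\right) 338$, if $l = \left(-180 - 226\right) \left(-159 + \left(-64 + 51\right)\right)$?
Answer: $23554882$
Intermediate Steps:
$l = 69832$ ($l = - 406 \left(-159 - 13\right) = \left(-406\right) \left(-172\right) = 69832$)
$\left(-143 + l\right) 338 = \left(-143 + 69832\right) 338 = 69689 \cdot 338 = 23554882$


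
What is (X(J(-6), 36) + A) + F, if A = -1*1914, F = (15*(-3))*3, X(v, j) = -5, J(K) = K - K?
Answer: -2054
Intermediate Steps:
J(K) = 0
F = -135 (F = -45*3 = -135)
A = -1914
(X(J(-6), 36) + A) + F = (-5 - 1914) - 135 = -1919 - 135 = -2054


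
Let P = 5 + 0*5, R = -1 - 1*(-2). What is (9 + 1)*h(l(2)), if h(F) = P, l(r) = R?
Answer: 50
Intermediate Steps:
R = 1 (R = -1 + 2 = 1)
l(r) = 1
P = 5 (P = 5 + 0 = 5)
h(F) = 5
(9 + 1)*h(l(2)) = (9 + 1)*5 = 10*5 = 50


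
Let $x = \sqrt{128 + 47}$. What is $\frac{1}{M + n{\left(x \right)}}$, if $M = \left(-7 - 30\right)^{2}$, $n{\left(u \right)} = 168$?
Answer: $\frac{1}{1537} \approx 0.00065062$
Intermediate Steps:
$x = 5 \sqrt{7}$ ($x = \sqrt{175} = 5 \sqrt{7} \approx 13.229$)
$M = 1369$ ($M = \left(-37\right)^{2} = 1369$)
$\frac{1}{M + n{\left(x \right)}} = \frac{1}{1369 + 168} = \frac{1}{1537}$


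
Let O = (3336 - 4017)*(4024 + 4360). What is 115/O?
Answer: -115/5709504 ≈ -2.0142e-5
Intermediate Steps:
O = -5709504 (O = -681*8384 = -5709504)
115/O = 115/(-5709504) = 115*(-1/5709504) = -115/5709504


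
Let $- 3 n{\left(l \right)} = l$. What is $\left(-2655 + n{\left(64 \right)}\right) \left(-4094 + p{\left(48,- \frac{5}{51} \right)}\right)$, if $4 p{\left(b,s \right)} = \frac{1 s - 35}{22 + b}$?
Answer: $\frac{6705833417}{612} \approx 1.0957 \cdot 10^{7}$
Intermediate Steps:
$n{\left(l \right)} = - \frac{l}{3}$
$p{\left(b,s \right)} = \frac{-35 + s}{4 \left(22 + b\right)}$ ($p{\left(b,s \right)} = \frac{\left(1 s - 35\right) \frac{1}{22 + b}}{4} = \frac{\left(s - 35\right) \frac{1}{22 + b}}{4} = \frac{\left(-35 + s\right) \frac{1}{22 + b}}{4} = \frac{\frac{1}{22 + b} \left(-35 + s\right)}{4} = \frac{-35 + s}{4 \left(22 + b\right)}$)
$\left(-2655 + n{\left(64 \right)}\right) \left(-4094 + p{\left(48,- \frac{5}{51} \right)}\right) = \left(-2655 - \frac{64}{3}\right) \left(-4094 + \frac{-35 - \frac{5}{51}}{4 \left(22 + 48\right)}\right) = \left(-2655 - \frac{64}{3}\right) \left(-4094 + \frac{-35 - \frac{5}{51}}{4 \cdot 70}\right) = - \frac{8029 \left(-4094 + \frac{1}{4} \cdot \frac{1}{70} \left(-35 - \frac{5}{51}\right)\right)}{3} = - \frac{8029 \left(-4094 + \frac{1}{4} \cdot \frac{1}{70} \left(- \frac{1790}{51}\right)\right)}{3} = - \frac{8029 \left(-4094 - \frac{179}{1428}\right)}{3} = \left(- \frac{8029}{3}\right) \left(- \frac{5846411}{1428}\right) = \frac{6705833417}{612}$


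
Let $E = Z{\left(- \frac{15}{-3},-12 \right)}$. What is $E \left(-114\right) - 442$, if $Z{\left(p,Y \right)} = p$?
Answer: $-1012$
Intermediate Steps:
$E = 5$ ($E = - \frac{15}{-3} = \left(-15\right) \left(- \frac{1}{3}\right) = 5$)
$E \left(-114\right) - 442 = 5 \left(-114\right) - 442 = -570 - 442 = -1012$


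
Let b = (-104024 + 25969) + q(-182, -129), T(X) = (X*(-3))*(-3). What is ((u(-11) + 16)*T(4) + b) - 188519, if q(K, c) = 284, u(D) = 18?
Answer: -265066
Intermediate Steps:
T(X) = 9*X (T(X) = -3*X*(-3) = 9*X)
b = -77771 (b = (-104024 + 25969) + 284 = -78055 + 284 = -77771)
((u(-11) + 16)*T(4) + b) - 188519 = ((18 + 16)*(9*4) - 77771) - 188519 = (34*36 - 77771) - 188519 = (1224 - 77771) - 188519 = -76547 - 188519 = -265066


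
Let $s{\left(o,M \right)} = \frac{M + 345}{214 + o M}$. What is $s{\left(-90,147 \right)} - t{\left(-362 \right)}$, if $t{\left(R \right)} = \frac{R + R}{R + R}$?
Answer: $- \frac{3377}{3254} \approx -1.0378$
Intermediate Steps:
$s{\left(o,M \right)} = \frac{345 + M}{214 + M o}$
$t{\left(R \right)} = 1$ ($t{\left(R \right)} = \frac{2 R}{2 R} = 2 R \frac{1}{2 R} = 1$)
$s{\left(-90,147 \right)} - t{\left(-362 \right)} = \frac{345 + 147}{214 + 147 \left(-90\right)} - 1 = \frac{1}{214 - 13230} \cdot 492 - 1 = \frac{1}{-13016} \cdot 492 - 1 = \left(- \frac{1}{13016}\right) 492 - 1 = - \frac{123}{3254} - 1 = - \frac{3377}{3254}$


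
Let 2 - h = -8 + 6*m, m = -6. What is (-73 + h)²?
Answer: 729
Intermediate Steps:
h = 46 (h = 2 - (-8 + 6*(-6)) = 2 - (-8 - 36) = 2 - 1*(-44) = 2 + 44 = 46)
(-73 + h)² = (-73 + 46)² = (-27)² = 729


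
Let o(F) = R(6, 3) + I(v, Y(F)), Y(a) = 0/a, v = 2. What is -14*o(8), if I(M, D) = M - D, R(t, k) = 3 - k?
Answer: -28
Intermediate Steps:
Y(a) = 0
o(F) = 2 (o(F) = (3 - 1*3) + (2 - 1*0) = (3 - 3) + (2 + 0) = 0 + 2 = 2)
-14*o(8) = -14*2 = -28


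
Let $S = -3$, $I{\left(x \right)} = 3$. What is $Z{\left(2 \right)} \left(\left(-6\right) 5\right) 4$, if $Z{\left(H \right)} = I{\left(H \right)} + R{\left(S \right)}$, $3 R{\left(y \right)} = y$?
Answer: $-240$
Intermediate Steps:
$R{\left(y \right)} = \frac{y}{3}$
$Z{\left(H \right)} = 2$ ($Z{\left(H \right)} = 3 + \frac{1}{3} \left(-3\right) = 3 - 1 = 2$)
$Z{\left(2 \right)} \left(\left(-6\right) 5\right) 4 = 2 \left(\left(-6\right) 5\right) 4 = 2 \left(-30\right) 4 = \left(-60\right) 4 = -240$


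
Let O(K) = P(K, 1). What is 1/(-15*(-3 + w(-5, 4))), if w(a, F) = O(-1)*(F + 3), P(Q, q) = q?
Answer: -1/60 ≈ -0.016667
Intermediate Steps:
O(K) = 1
w(a, F) = 3 + F (w(a, F) = 1*(F + 3) = 1*(3 + F) = 3 + F)
1/(-15*(-3 + w(-5, 4))) = 1/(-15*(-3 + (3 + 4))) = 1/(-15*(-3 + 7)) = 1/(-15*4) = 1/(-60) = -1/60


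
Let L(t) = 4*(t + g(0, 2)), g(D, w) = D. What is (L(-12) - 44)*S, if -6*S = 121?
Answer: 5566/3 ≈ 1855.3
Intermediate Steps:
S = -121/6 (S = -⅙*121 = -121/6 ≈ -20.167)
L(t) = 4*t (L(t) = 4*(t + 0) = 4*t)
(L(-12) - 44)*S = (4*(-12) - 44)*(-121/6) = (-48 - 44)*(-121/6) = -92*(-121/6) = 5566/3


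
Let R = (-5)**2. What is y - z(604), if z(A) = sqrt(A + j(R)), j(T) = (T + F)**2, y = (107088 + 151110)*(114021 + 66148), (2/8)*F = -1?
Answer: 46519275462 - sqrt(1045) ≈ 4.6519e+10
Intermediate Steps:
F = -4 (F = 4*(-1) = -4)
R = 25
y = 46519275462 (y = 258198*180169 = 46519275462)
j(T) = (-4 + T)**2 (j(T) = (T - 4)**2 = (-4 + T)**2)
z(A) = sqrt(441 + A) (z(A) = sqrt(A + (-4 + 25)**2) = sqrt(A + 21**2) = sqrt(A + 441) = sqrt(441 + A))
y - z(604) = 46519275462 - sqrt(441 + 604) = 46519275462 - sqrt(1045)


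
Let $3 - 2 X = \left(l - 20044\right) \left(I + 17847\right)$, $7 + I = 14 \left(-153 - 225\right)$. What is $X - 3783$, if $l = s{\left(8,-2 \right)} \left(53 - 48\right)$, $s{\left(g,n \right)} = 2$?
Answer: $\frac{251379069}{2} \approx 1.2569 \cdot 10^{8}$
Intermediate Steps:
$I = -5299$ ($I = -7 + 14 \left(-153 - 225\right) = -7 + 14 \left(-378\right) = -7 - 5292 = -5299$)
$l = 10$ ($l = 2 \left(53 - 48\right) = 2 \cdot 5 = 10$)
$X = \frac{251386635}{2}$ ($X = \frac{3}{2} - \frac{\left(10 - 20044\right) \left(-5299 + 17847\right)}{2} = \frac{3}{2} - \frac{\left(-20034\right) 12548}{2} = \frac{3}{2} - -125693316 = \frac{3}{2} + 125693316 = \frac{251386635}{2} \approx 1.2569 \cdot 10^{8}$)
$X - 3783 = \frac{251386635}{2} - 3783 = \frac{251379069}{2}$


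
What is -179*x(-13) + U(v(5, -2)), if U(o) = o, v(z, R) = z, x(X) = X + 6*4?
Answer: -1964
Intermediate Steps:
x(X) = 24 + X (x(X) = X + 24 = 24 + X)
-179*x(-13) + U(v(5, -2)) = -179*(24 - 13) + 5 = -179*11 + 5 = -1969 + 5 = -1964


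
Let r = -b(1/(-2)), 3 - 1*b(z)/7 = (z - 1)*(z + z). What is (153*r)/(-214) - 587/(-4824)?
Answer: 3937687/516168 ≈ 7.6287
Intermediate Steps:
b(z) = 21 - 14*z*(-1 + z) (b(z) = 21 - 7*(z - 1)*(z + z) = 21 - 7*(-1 + z)*2*z = 21 - 14*z*(-1 + z))
r = -21/2 (r = -(21 - 14*(1/(-2))² + 14/(-2)) = -(21 - 14*(-½)² + 14*(-½)) = -(21 - 14*¼ - 7) = -(21 - 7/2 - 7) = -1*21/2 = -21/2 ≈ -10.500)
(153*r)/(-214) - 587/(-4824) = (153*(-21/2))/(-214) - 587/(-4824) = -3213/2*(-1/214) - 587*(-1/4824) = 3213/428 + 587/4824 = 3937687/516168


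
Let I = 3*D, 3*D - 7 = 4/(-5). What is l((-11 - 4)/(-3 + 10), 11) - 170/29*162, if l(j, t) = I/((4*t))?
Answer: -6057901/6380 ≈ -949.51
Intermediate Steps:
D = 31/15 (D = 7/3 + (4/(-5))/3 = 7/3 + (4*(-⅕))/3 = 7/3 + (⅓)*(-⅘) = 7/3 - 4/15 = 31/15 ≈ 2.0667)
I = 31/5 (I = 3*(31/15) = 31/5 ≈ 6.2000)
l(j, t) = 31/(20*t) (l(j, t) = 31/(5*((4*t))) = 31*(1/(4*t))/5 = 31/(20*t))
l((-11 - 4)/(-3 + 10), 11) - 170/29*162 = (31/20)/11 - 170/29*162 = (31/20)*(1/11) - 170*1/29*162 = 31/220 - 170/29*162 = 31/220 - 27540/29 = -6057901/6380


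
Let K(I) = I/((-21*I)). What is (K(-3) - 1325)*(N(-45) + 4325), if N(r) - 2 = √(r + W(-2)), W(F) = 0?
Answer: -120403102/21 - 27826*I*√5/7 ≈ -5.7335e+6 - 8888.7*I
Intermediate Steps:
N(r) = 2 + √r (N(r) = 2 + √(r + 0) = 2 + √r)
K(I) = -1/21 (K(I) = I*(-1/(21*I)) = -1/21)
(K(-3) - 1325)*(N(-45) + 4325) = (-1/21 - 1325)*((2 + √(-45)) + 4325) = -27826*((2 + 3*I*√5) + 4325)/21 = -27826*(4327 + 3*I*√5)/21 = -120403102/21 - 27826*I*√5/7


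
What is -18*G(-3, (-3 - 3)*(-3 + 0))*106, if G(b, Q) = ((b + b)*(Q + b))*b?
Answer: -515160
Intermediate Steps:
G(b, Q) = 2*b²*(Q + b) (G(b, Q) = ((2*b)*(Q + b))*b = (2*b*(Q + b))*b = 2*b²*(Q + b))
-18*G(-3, (-3 - 3)*(-3 + 0))*106 = -36*(-3)²*((-3 - 3)*(-3 + 0) - 3)*106 = -36*9*(-6*(-3) - 3)*106 = -36*9*(18 - 3)*106 = -36*9*15*106 = -18*270*106 = -4860*106 = -515160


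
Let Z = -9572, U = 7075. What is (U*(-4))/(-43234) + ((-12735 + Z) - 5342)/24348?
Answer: -253164233/526330716 ≈ -0.48100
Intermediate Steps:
(U*(-4))/(-43234) + ((-12735 + Z) - 5342)/24348 = (7075*(-4))/(-43234) + ((-12735 - 9572) - 5342)/24348 = -28300*(-1/43234) + (-22307 - 5342)*(1/24348) = 14150/21617 - 27649*1/24348 = 14150/21617 - 27649/24348 = -253164233/526330716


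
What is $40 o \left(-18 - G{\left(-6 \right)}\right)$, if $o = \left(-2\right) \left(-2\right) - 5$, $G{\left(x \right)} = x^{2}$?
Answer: $2160$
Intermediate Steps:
$o = -1$ ($o = 4 - 5 = -1$)
$40 o \left(-18 - G{\left(-6 \right)}\right) = 40 \left(-1\right) \left(-18 - \left(-6\right)^{2}\right) = - 40 \left(-18 - 36\right) = \left(-40\right) \left(-54\right) = 2160$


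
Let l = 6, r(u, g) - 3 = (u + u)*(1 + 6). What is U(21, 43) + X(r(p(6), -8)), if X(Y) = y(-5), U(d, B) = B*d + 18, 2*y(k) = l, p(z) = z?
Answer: 924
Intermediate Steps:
r(u, g) = 3 + 14*u (r(u, g) = 3 + (u + u)*(1 + 6) = 3 + (2*u)*7 = 3 + 14*u)
y(k) = 3 (y(k) = (1/2)*6 = 3)
U(d, B) = 18 + B*d
X(Y) = 3
U(21, 43) + X(r(p(6), -8)) = (18 + 43*21) + 3 = (18 + 903) + 3 = 921 + 3 = 924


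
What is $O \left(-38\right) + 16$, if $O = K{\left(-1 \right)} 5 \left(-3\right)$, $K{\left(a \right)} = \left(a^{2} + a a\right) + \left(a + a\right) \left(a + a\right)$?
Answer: $3436$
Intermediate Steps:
$K{\left(a \right)} = 6 a^{2}$ ($K{\left(a \right)} = \left(a^{2} + a^{2}\right) + 2 a 2 a = 2 a^{2} + 4 a^{2} = 6 a^{2}$)
$O = -90$ ($O = 6 \left(-1\right)^{2} \cdot 5 \left(-3\right) = 6 \cdot 1 \cdot 5 \left(-3\right) = 6 \cdot 5 \left(-3\right) = 30 \left(-3\right) = -90$)
$O \left(-38\right) + 16 = \left(-90\right) \left(-38\right) + 16 = 3420 + 16 = 3436$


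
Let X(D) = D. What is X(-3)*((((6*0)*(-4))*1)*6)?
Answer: 0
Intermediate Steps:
X(-3)*((((6*0)*(-4))*1)*6) = -3*((6*0)*(-4))*1*6 = -3*(0*(-4))*1*6 = -3*0*1*6 = -0*6 = -3*0 = 0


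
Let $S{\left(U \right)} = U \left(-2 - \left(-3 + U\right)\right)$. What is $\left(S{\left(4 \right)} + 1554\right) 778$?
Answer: $1199676$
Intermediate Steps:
$S{\left(U \right)} = U \left(1 - U\right)$
$\left(S{\left(4 \right)} + 1554\right) 778 = \left(4 \left(1 - 4\right) + 1554\right) 778 = \left(4 \left(-3\right) + 1554\right) 778 = \left(-12 + 1554\right) 778 = 1542 \cdot 778 = 1199676$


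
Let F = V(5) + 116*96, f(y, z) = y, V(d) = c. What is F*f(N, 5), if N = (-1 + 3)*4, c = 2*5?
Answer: 89168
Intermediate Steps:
c = 10
V(d) = 10
N = 8 (N = 2*4 = 8)
F = 11146 (F = 10 + 116*96 = 10 + 11136 = 11146)
F*f(N, 5) = 11146*8 = 89168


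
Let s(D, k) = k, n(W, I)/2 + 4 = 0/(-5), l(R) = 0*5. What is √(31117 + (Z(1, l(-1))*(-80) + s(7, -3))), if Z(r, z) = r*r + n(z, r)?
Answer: √31674 ≈ 177.97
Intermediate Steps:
l(R) = 0
n(W, I) = -8 (n(W, I) = -8 + 2*(0/(-5)) = -8 + 2*(0*(-⅕)) = -8 + 2*0 = -8 + 0 = -8)
Z(r, z) = -8 + r² (Z(r, z) = r*r - 8 = r² - 8 = -8 + r²)
√(31117 + (Z(1, l(-1))*(-80) + s(7, -3))) = √(31117 + ((-8 + 1²)*(-80) - 3)) = √(31117 + ((-8 + 1)*(-80) - 3)) = √(31117 + (-7*(-80) - 3)) = √(31117 + (560 - 3)) = √(31117 + 557) = √31674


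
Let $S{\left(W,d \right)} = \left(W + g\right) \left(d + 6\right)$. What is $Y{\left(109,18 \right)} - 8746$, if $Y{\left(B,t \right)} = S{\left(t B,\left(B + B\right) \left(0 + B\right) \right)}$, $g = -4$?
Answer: $46528998$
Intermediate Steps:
$S{\left(W,d \right)} = \left(-4 + W\right) \left(6 + d\right)$ ($S{\left(W,d \right)} = \left(W - 4\right) \left(d + 6\right) = \left(-4 + W\right) \left(6 + d\right)$)
$Y{\left(B,t \right)} = -24 - 8 B^{2} + 2 t B^{3} + 6 B t$ ($Y{\left(B,t \right)} = -24 - 4 \left(B + B\right) \left(0 + B\right) + 6 t B + t B \left(B + B\right) \left(0 + B\right) = -24 - 4 \cdot 2 B B + 6 B t + B t 2 B B = -24 - 4 \cdot 2 B^{2} + 6 B t + B t 2 B^{2} = -24 - 8 B^{2} + 6 B t + 2 t B^{3} = -24 - 8 B^{2} + 2 t B^{3} + 6 B t$)
$Y{\left(109,18 \right)} - 8746 = \left(-24 - 8 \cdot 109^{2} + 2 \cdot 18 \cdot 109^{3} + 6 \cdot 109 \cdot 18\right) - 8746 = \left(-24 - 95048 + 2 \cdot 18 \cdot 1295029 + 11772\right) - 8746 = \left(-24 - 95048 + 46621044 + 11772\right) - 8746 = 46537744 - 8746 = 46528998$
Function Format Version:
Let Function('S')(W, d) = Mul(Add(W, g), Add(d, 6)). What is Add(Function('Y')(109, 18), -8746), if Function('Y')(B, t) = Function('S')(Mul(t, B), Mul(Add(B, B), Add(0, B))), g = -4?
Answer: 46528998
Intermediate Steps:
Function('S')(W, d) = Mul(Add(-4, W), Add(6, d)) (Function('S')(W, d) = Mul(Add(W, -4), Add(d, 6)) = Mul(Add(-4, W), Add(6, d)))
Function('Y')(B, t) = Add(-24, Mul(-8, Pow(B, 2)), Mul(2, t, Pow(B, 3)), Mul(6, B, t)) (Function('Y')(B, t) = Add(-24, Mul(-4, Mul(Add(B, B), Add(0, B))), Mul(6, Mul(t, B)), Mul(Mul(t, B), Mul(Add(B, B), Add(0, B)))) = Add(-24, Mul(-4, Mul(Mul(2, B), B)), Mul(6, Mul(B, t)), Mul(Mul(B, t), Mul(Mul(2, B), B))) = Add(-24, Mul(-4, Mul(2, Pow(B, 2))), Mul(6, B, t), Mul(Mul(B, t), Mul(2, Pow(B, 2)))) = Add(-24, Mul(-8, Pow(B, 2)), Mul(6, B, t), Mul(2, t, Pow(B, 3))) = Add(-24, Mul(-8, Pow(B, 2)), Mul(2, t, Pow(B, 3)), Mul(6, B, t)))
Add(Function('Y')(109, 18), -8746) = Add(Add(-24, Mul(-8, Pow(109, 2)), Mul(2, 18, Pow(109, 3)), Mul(6, 109, 18)), -8746) = Add(Add(-24, Mul(-8, 11881), Mul(2, 18, 1295029), 11772), -8746) = Add(Add(-24, -95048, 46621044, 11772), -8746) = Add(46537744, -8746) = 46528998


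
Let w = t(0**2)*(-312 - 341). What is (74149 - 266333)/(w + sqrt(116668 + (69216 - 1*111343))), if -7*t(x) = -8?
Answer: 7027784512/23637667 + 9417016*sqrt(74541)/23637667 ≈ 406.08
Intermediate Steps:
t(x) = 8/7 (t(x) = -1/7*(-8) = 8/7)
w = -5224/7 (w = 8*(-312 - 341)/7 = (8/7)*(-653) = -5224/7 ≈ -746.29)
(74149 - 266333)/(w + sqrt(116668 + (69216 - 1*111343))) = (74149 - 266333)/(-5224/7 + sqrt(116668 + (69216 - 1*111343))) = -192184/(-5224/7 + sqrt(116668 + (69216 - 111343))) = -192184/(-5224/7 + sqrt(116668 - 42127)) = -192184/(-5224/7 + sqrt(74541))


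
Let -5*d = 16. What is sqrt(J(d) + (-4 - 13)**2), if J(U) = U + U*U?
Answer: sqrt(7401)/5 ≈ 17.206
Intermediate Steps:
d = -16/5 (d = -1/5*16 = -16/5 ≈ -3.2000)
J(U) = U + U**2
sqrt(J(d) + (-4 - 13)**2) = sqrt(-16*(1 - 16/5)/5 + (-4 - 13)**2) = sqrt(-16/5*(-11/5) + (-17)**2) = sqrt(176/25 + 289) = sqrt(7401/25) = sqrt(7401)/5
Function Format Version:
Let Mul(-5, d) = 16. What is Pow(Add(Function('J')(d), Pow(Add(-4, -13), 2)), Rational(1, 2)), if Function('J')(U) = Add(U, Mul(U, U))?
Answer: Mul(Rational(1, 5), Pow(7401, Rational(1, 2))) ≈ 17.206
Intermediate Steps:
d = Rational(-16, 5) (d = Mul(Rational(-1, 5), 16) = Rational(-16, 5) ≈ -3.2000)
Function('J')(U) = Add(U, Pow(U, 2))
Pow(Add(Function('J')(d), Pow(Add(-4, -13), 2)), Rational(1, 2)) = Pow(Add(Mul(Rational(-16, 5), Add(1, Rational(-16, 5))), Pow(Add(-4, -13), 2)), Rational(1, 2)) = Pow(Add(Mul(Rational(-16, 5), Rational(-11, 5)), Pow(-17, 2)), Rational(1, 2)) = Pow(Add(Rational(176, 25), 289), Rational(1, 2)) = Pow(Rational(7401, 25), Rational(1, 2)) = Mul(Rational(1, 5), Pow(7401, Rational(1, 2)))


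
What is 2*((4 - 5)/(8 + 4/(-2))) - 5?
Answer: -16/3 ≈ -5.3333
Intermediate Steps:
2*((4 - 5)/(8 + 4/(-2))) - 5 = 2*(-1/(8 + 4*(-½))) - 5 = 2*(-1/(8 - 2)) - 5 = 2*(-1/6) - 5 = 2*(-1*⅙) - 5 = 2*(-⅙) - 5 = -⅓ - 5 = -16/3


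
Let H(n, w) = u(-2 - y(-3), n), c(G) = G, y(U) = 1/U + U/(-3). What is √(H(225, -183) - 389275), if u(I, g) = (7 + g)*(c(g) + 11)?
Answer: 7*I*√6827 ≈ 578.38*I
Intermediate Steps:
y(U) = 1/U - U/3 (y(U) = 1/U + U*(-⅓) = 1/U - U/3)
u(I, g) = (7 + g)*(11 + g) (u(I, g) = (7 + g)*(g + 11) = (7 + g)*(11 + g))
H(n, w) = 77 + n² + 18*n
√(H(225, -183) - 389275) = √((77 + 225² + 18*225) - 389275) = √((77 + 50625 + 4050) - 389275) = √(54752 - 389275) = √(-334523) = 7*I*√6827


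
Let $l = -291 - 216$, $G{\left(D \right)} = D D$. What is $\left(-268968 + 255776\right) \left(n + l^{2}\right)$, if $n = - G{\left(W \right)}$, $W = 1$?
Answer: $-3390977216$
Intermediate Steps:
$G{\left(D \right)} = D^{2}$
$l = -507$ ($l = -291 - 216 = -507$)
$n = -1$ ($n = - 1^{2} = \left(-1\right) 1 = -1$)
$\left(-268968 + 255776\right) \left(n + l^{2}\right) = \left(-268968 + 255776\right) \left(-1 + \left(-507\right)^{2}\right) = - 13192 \left(-1 + 257049\right) = \left(-13192\right) 257048 = -3390977216$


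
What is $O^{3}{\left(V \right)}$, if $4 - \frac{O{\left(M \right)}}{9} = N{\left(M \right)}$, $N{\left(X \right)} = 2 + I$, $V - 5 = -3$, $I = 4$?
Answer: $-5832$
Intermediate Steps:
$V = 2$ ($V = 5 - 3 = 2$)
$N{\left(X \right)} = 6$ ($N{\left(X \right)} = 2 + 4 = 6$)
$O{\left(M \right)} = -18$ ($O{\left(M \right)} = 36 - 54 = -18$)
$O^{3}{\left(V \right)} = \left(-18\right)^{3} = -5832$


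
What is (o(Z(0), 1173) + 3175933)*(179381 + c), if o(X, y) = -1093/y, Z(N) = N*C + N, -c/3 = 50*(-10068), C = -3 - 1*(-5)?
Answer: 6294311524715596/1173 ≈ 5.3660e+12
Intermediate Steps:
C = 2 (C = -3 + 5 = 2)
c = 1510200 (c = -150*(-10068) = -3*(-503400) = 1510200)
Z(N) = 3*N (Z(N) = N*2 + N = 2*N + N = 3*N)
(o(Z(0), 1173) + 3175933)*(179381 + c) = (-1093/1173 + 3175933)*(179381 + 1510200) = (-1093*1/1173 + 3175933)*1689581 = (-1093/1173 + 3175933)*1689581 = (3725368316/1173)*1689581 = 6294311524715596/1173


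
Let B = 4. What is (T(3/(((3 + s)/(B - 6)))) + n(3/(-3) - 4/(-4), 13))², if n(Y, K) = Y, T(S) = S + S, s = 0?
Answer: 16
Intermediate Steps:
T(S) = 2*S
(T(3/(((3 + s)/(B - 6)))) + n(3/(-3) - 4/(-4), 13))² = (2*(3/(((3 + 0)/(4 - 6)))) + (3/(-3) - 4/(-4)))² = (2*(3/((3/(-2)))) + (3*(-⅓) - 4*(-¼)))² = (2*(3/((3*(-½)))) + (-1 + 1))² = (2*(3/(-3/2)) + 0)² = (2*(3*(-⅔)) + 0)² = (2*(-2) + 0)² = (-4 + 0)² = (-4)² = 16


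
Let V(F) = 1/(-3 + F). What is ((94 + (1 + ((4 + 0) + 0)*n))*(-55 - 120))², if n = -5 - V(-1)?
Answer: 176890000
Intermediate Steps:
n = -19/4 (n = -5 - 1/(-3 - 1) = -5 - 1/(-4) = -5 - 1*(-¼) = -5 + ¼ = -19/4 ≈ -4.7500)
((94 + (1 + ((4 + 0) + 0)*n))*(-55 - 120))² = ((94 + (1 + ((4 + 0) + 0)*(-19/4)))*(-55 - 120))² = ((94 + (1 + (4 + 0)*(-19/4)))*(-175))² = ((94 + (1 + 4*(-19/4)))*(-175))² = ((94 + (1 - 19))*(-175))² = ((94 - 18)*(-175))² = (76*(-175))² = (-13300)² = 176890000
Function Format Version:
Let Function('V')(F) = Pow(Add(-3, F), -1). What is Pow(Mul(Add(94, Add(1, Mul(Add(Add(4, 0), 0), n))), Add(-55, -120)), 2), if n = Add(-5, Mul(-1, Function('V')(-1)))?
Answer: 176890000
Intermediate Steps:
n = Rational(-19, 4) (n = Add(-5, Mul(-1, Pow(Add(-3, -1), -1))) = Add(-5, Mul(-1, Pow(-4, -1))) = Add(-5, Mul(-1, Rational(-1, 4))) = Add(-5, Rational(1, 4)) = Rational(-19, 4) ≈ -4.7500)
Pow(Mul(Add(94, Add(1, Mul(Add(Add(4, 0), 0), n))), Add(-55, -120)), 2) = Pow(Mul(Add(94, Add(1, Mul(Add(Add(4, 0), 0), Rational(-19, 4)))), Add(-55, -120)), 2) = Pow(Mul(Add(94, Add(1, Mul(Add(4, 0), Rational(-19, 4)))), -175), 2) = Pow(Mul(Add(94, Add(1, Mul(4, Rational(-19, 4)))), -175), 2) = Pow(Mul(Add(94, Add(1, -19)), -175), 2) = Pow(Mul(Add(94, -18), -175), 2) = Pow(Mul(76, -175), 2) = Pow(-13300, 2) = 176890000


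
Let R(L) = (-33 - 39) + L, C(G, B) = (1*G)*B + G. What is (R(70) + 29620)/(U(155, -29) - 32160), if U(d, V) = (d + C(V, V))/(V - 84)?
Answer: -3346834/3635047 ≈ -0.92071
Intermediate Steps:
C(G, B) = G + B*G (C(G, B) = G*B + G = B*G + G = G + B*G)
R(L) = -72 + L
U(d, V) = (d + V*(1 + V))/(-84 + V) (U(d, V) = (d + V*(1 + V))/(V - 84) = (d + V*(1 + V))/(-84 + V))
(R(70) + 29620)/(U(155, -29) - 32160) = ((-72 + 70) + 29620)/((155 - 29*(1 - 29))/(-84 - 29) - 32160) = (-2 + 29620)/((155 - 29*(-28))/(-113) - 32160) = 29618/(-(155 + 812)/113 - 32160) = 29618/(-1/113*967 - 32160) = 29618/(-967/113 - 32160) = 29618/(-3635047/113) = 29618*(-113/3635047) = -3346834/3635047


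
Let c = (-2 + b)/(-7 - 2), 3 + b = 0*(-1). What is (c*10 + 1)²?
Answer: 3481/81 ≈ 42.975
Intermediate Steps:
b = -3 (b = -3 + 0*(-1) = -3 + 0 = -3)
c = 5/9 (c = (-2 - 3)/(-7 - 2) = -5/(-9) = -5*(-⅑) = 5/9 ≈ 0.55556)
(c*10 + 1)² = ((5/9)*10 + 1)² = (50/9 + 1)² = (59/9)² = 3481/81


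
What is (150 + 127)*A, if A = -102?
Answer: -28254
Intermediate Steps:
(150 + 127)*A = (150 + 127)*(-102) = 277*(-102) = -28254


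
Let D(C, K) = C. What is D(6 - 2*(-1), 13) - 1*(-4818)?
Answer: 4826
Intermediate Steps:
D(6 - 2*(-1), 13) - 1*(-4818) = (6 - 2*(-1)) - 1*(-4818) = (6 + 2) + 4818 = 8 + 4818 = 4826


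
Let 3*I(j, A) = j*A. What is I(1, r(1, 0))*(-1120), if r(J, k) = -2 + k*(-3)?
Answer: 2240/3 ≈ 746.67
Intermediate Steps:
r(J, k) = -2 - 3*k
I(j, A) = A*j/3 (I(j, A) = (j*A)/3 = (A*j)/3 = A*j/3)
I(1, r(1, 0))*(-1120) = ((⅓)*(-2 - 3*0)*1)*(-1120) = ((⅓)*(-2 + 0)*1)*(-1120) = ((⅓)*(-2)*1)*(-1120) = -⅔*(-1120) = 2240/3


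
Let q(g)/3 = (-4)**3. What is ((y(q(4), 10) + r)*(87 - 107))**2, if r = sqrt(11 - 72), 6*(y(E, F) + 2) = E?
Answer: 438000 - 27200*I*sqrt(61) ≈ 4.38e+5 - 2.1244e+5*I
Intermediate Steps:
q(g) = -192 (q(g) = 3*(-4)**3 = 3*(-64) = -192)
y(E, F) = -2 + E/6
r = I*sqrt(61) (r = sqrt(-61) = I*sqrt(61) ≈ 7.8102*I)
((y(q(4), 10) + r)*(87 - 107))**2 = (((-2 + (1/6)*(-192)) + I*sqrt(61))*(87 - 107))**2 = (((-2 - 32) + I*sqrt(61))*(-20))**2 = ((-34 + I*sqrt(61))*(-20))**2 = (680 - 20*I*sqrt(61))**2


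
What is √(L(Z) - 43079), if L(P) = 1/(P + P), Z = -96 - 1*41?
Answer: I*√3234199278/274 ≈ 207.55*I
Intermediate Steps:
Z = -137 (Z = -96 - 41 = -137)
L(P) = 1/(2*P)
√(L(Z) - 43079) = √((½)/(-137) - 43079) = √((½)*(-1/137) - 43079) = √(-1/274 - 43079) = √(-11803647/274) = I*√3234199278/274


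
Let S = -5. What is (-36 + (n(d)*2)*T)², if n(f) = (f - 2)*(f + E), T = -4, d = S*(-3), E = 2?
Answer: 3254416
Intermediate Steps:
d = 15 (d = -5*(-3) = 15)
n(f) = (-2 + f)*(2 + f) (n(f) = (f - 2)*(f + 2) = (-2 + f)*(2 + f))
(-36 + (n(d)*2)*T)² = (-36 + ((-4 + 15²)*2)*(-4))² = (-36 + ((-4 + 225)*2)*(-4))² = (-36 + (221*2)*(-4))² = (-36 + 442*(-4))² = (-36 - 1768)² = (-1804)² = 3254416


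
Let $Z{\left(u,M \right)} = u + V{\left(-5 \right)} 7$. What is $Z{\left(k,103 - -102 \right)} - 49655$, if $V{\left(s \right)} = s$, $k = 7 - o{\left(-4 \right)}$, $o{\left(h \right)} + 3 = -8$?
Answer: $-49672$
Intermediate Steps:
$o{\left(h \right)} = -11$ ($o{\left(h \right)} = -3 - 8 = -11$)
$k = 18$ ($k = 7 - -11 = 7 + 11 = 18$)
$Z{\left(u,M \right)} = -35 + u$ ($Z{\left(u,M \right)} = u - 35 = -35 + u$)
$Z{\left(k,103 - -102 \right)} - 49655 = \left(-35 + 18\right) - 49655 = -17 - 49655 = -49672$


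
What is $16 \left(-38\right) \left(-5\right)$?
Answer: $3040$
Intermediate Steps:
$16 \left(-38\right) \left(-5\right) = \left(-608\right) \left(-5\right) = 3040$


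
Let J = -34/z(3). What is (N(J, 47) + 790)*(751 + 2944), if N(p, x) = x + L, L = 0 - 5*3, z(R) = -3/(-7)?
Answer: 3037290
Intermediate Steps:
z(R) = 3/7 (z(R) = -3*(-⅐) = 3/7)
L = -15 (L = 0 - 15 = -15)
J = -238/3 (J = -34/3/7 = -34*7/3 = -238/3 ≈ -79.333)
N(p, x) = -15 + x (N(p, x) = x - 15 = -15 + x)
(N(J, 47) + 790)*(751 + 2944) = ((-15 + 47) + 790)*(751 + 2944) = (32 + 790)*3695 = 822*3695 = 3037290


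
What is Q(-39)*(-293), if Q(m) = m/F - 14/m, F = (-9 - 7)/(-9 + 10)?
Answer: -511285/624 ≈ -819.37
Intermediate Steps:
F = -16 (F = -16/1 = -16*1 = -16)
Q(m) = -14/m - m/16 (Q(m) = m/(-16) - 14/m = m*(-1/16) - 14/m = -m/16 - 14/m = -14/m - m/16)
Q(-39)*(-293) = (-14/(-39) - 1/16*(-39))*(-293) = (-14*(-1/39) + 39/16)*(-293) = (14/39 + 39/16)*(-293) = (1745/624)*(-293) = -511285/624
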